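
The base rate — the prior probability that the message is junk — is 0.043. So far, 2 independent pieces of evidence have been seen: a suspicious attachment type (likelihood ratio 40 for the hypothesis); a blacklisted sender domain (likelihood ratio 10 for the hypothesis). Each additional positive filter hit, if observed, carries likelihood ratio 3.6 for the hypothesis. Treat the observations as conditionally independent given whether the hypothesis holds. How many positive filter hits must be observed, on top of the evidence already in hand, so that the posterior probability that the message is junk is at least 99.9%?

Prior odds = 0.043/0.957 = 43/957.
Combined Bayes factor of the evidence already in hand = 40 × 10 = 400.
Odds after that evidence = (43/957) × 400 = 17200/957.
Target odds = 0.999/0.001 = 999.
Need 3.6ⁿ ≥ 999 ÷ (17200/957) = 956043/17200.
3.6³ = 46.656 falls short of 956043/17200 but 3.6⁴ = 167.9616 reaches it, so n = 4.

4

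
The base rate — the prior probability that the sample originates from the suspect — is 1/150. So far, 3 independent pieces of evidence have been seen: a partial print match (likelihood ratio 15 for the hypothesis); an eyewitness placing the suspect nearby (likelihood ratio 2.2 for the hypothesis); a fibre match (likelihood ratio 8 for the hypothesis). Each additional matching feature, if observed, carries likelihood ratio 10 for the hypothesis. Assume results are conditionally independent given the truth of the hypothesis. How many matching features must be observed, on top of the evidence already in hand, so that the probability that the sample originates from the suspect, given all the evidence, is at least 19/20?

2

Prior odds = (1/150)/(149/150) = 1/149.
Combined Bayes factor of the evidence already in hand = 15 × 2.2 × 8 = 264.
Odds after that evidence = (1/149) × 264 = 264/149.
Target odds = 0.95/0.05 = 19.
Need 10ⁿ ≥ 19 ÷ (264/149) = 2831/264.
10¹ = 10 falls short of 2831/264 but 10² = 100 reaches it, so n = 2.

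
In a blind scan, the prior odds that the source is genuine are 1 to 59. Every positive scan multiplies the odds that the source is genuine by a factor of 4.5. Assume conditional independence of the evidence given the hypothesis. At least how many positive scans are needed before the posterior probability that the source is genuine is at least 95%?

Prior odds = 1/59.
Likelihood ratio per positive scan = 4.5.
Target posterior odds = 0.95/0.05 = 19.
Require 4.5ⁿ ≥ 19 ÷ (1/59) = 1121.
4.5⁴ = 410.0625 falls short of 1121 but 4.5⁵ = 1845.28125 reaches it, so n = 5.

5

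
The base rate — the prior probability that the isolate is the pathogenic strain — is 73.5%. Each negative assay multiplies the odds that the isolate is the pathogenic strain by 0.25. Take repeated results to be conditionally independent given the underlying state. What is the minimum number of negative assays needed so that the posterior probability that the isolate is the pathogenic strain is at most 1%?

Prior odds = 0.735/0.265 = 147/53.
Likelihood ratio per negative assay = 0.25.
Target odds: 0.01 ÷ 0.99 = 1/99.
Need (147/53) × 0.25ⁿ ≤ 1/99, i.e. 0.25ⁿ ≤ 53/14553.
0.25⁴ = 0.00390625 is still above 53/14553 but 0.25⁵ = 1/1024 is at or below it, so n = 5.

5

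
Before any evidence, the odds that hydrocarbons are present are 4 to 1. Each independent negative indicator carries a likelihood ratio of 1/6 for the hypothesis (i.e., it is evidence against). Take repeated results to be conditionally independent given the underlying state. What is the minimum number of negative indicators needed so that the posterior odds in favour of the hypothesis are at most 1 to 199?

4

Prior odds = 4.
Likelihood ratio per negative indicator = 1/6.
Target odds = 1/199.
Need 4 × (1/6)ⁿ ≤ 1/199, i.e. (1/6)ⁿ ≤ 1/796.
(1/6)³ = 1/216 is still above 1/796 but (1/6)⁴ = 1/1296 is at or below it, so n = 4.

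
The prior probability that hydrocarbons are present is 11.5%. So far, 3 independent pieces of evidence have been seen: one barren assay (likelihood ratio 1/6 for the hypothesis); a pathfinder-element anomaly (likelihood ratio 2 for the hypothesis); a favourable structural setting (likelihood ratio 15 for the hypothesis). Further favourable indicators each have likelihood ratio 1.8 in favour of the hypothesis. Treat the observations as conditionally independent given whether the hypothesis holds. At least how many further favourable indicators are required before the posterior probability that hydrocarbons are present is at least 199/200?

10

Prior odds = 0.115/0.885 = 23/177.
Combined Bayes factor of the evidence already in hand = (1/6) × 2 × 15 = 5.
Odds after that evidence = (23/177) × 5 = 115/177.
Target odds = 0.995/0.005 = 199.
Need 1.8ⁿ ≥ 199 ÷ (115/177) = 35223/115.
1.8⁹ = 387420489/1953125 falls short of 35223/115 but 1.8¹⁰ ≈357.047 reaches it, so n = 10.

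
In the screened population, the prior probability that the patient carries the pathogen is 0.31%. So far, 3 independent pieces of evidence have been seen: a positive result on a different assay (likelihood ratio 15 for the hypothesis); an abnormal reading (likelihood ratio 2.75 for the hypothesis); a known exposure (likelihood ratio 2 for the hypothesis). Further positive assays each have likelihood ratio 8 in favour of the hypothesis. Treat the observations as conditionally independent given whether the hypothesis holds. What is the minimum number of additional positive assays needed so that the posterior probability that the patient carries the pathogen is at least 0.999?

4

Prior odds = 0.0031/0.9969 = 31/9969.
Combined Bayes factor of the evidence already in hand = 15 × 2.75 × 2 = 82.5.
Odds after that evidence = (31/9969) × 82.5 = 1705/6646.
Target odds = 0.999/0.001 = 999.
Need 8ⁿ ≥ 999 ÷ (1705/6646) = 6639354/1705.
8³ = 512 falls short of 6639354/1705 but 8⁴ = 4096 reaches it, so n = 4.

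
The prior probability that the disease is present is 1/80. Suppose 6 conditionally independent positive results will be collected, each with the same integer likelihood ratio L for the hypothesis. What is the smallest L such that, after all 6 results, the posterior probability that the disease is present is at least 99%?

Prior odds = 0.0125/0.9875 = 1/79.
Target odds = 0.99/0.01 = 99.
Need L⁶ ≥ 99 ÷ (1/79) = 7821.
4⁶ = 4096 < 7821 ≤ 15625 = 5⁶, so L = 5.

5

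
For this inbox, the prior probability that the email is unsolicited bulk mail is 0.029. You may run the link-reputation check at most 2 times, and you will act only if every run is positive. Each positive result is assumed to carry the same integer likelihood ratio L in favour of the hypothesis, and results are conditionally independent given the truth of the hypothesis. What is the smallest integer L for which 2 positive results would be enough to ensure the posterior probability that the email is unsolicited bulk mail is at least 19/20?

Prior odds = 0.029/0.971 = 29/971.
Target odds = 0.95/0.05 = 19.
Need L² ≥ 19 ÷ (29/971) = 18449/29.
25² = 625 < 18449/29 ≤ 676 = 26², so L = 26.

26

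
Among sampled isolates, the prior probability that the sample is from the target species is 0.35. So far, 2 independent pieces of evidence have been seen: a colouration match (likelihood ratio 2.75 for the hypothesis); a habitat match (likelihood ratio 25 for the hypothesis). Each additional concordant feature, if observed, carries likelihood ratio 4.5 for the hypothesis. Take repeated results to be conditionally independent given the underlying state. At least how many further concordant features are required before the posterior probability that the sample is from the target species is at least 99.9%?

3

Prior odds = 0.35/0.65 = 7/13.
Combined Bayes factor of the evidence already in hand = 2.75 × 25 = 68.75.
Odds after that evidence = (7/13) × 68.75 = 1925/52.
Target odds = 0.999/0.001 = 999.
Need 4.5ⁿ ≥ 999 ÷ (1925/52) = 51948/1925.
4.5² = 20.25 falls short of 51948/1925 but 4.5³ = 91.125 reaches it, so n = 3.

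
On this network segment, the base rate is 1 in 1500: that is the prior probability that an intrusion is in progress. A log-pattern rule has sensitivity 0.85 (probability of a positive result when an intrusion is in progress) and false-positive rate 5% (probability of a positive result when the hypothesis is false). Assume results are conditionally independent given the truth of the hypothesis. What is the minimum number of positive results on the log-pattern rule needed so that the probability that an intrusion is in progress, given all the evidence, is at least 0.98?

Prior odds = (1/1500)/(1499/1500) = 1/1499.
Likelihood ratio of a positive result = 0.85/0.05 = 17.
Target posterior odds = 0.98/0.02 = 49.
Require 17ⁿ ≥ 49 ÷ (1/1499) = 73451.
17³ = 4913 falls short of 73451 but 17⁴ = 83521 reaches it, so n = 4.

4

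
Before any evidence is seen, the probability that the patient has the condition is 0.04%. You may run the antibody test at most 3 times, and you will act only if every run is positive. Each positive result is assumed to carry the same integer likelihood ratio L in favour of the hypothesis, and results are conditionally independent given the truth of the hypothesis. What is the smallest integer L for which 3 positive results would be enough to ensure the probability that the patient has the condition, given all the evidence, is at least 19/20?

Prior odds = 0.0004/0.9996 = 1/2499.
Target odds = 0.95/0.05 = 19.
Need L³ ≥ 19 ÷ (1/2499) = 47481.
36³ = 46656 < 47481 ≤ 50653 = 37³, so L = 37.

37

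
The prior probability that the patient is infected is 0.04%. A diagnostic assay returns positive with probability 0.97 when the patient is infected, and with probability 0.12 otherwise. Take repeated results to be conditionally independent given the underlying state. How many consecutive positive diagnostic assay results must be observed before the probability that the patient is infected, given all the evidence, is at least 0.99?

6

Prior odds = 0.0004/0.9996 = 1/2499.
Likelihood ratio of a positive result = 0.97/0.12 = 97/12.
Target posterior odds = 0.99/0.01 = 99.
Need (1/2499) × (97/12)ⁿ ≥ 99, i.e. (97/12)ⁿ ≥ 247401.
(97/12)⁵ ≈34510.6 falls short of 247401 but (97/12)⁶ ≈278961 reaches it, so n = 6.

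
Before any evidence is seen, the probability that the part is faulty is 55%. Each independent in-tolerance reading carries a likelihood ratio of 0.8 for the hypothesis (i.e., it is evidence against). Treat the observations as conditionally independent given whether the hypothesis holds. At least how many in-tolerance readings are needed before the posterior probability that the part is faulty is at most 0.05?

15

Prior odds: 0.55 ÷ 0.45 = 11/9.
Likelihood ratio per in-tolerance reading = 0.8.
Target posterior odds = 0.05/0.95 = 1/19.
Require 0.8ⁿ ≤ 1/19 ÷ (11/9) = 9/209.
0.8¹⁴ ≈0.0439805 is still above 9/209 but 0.8¹⁵ ≈0.0351844 is at or below it, so n = 15.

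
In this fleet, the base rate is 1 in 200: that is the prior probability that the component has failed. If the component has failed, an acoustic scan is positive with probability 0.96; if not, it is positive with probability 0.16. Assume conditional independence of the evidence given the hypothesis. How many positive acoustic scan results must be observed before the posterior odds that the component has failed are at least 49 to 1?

6

Prior odds = 0.005/0.995 = 1/199.
Likelihood ratio of a positive = 0.96/0.16 = 6.
Target odds = 49.
Require 6ⁿ ≥ 49 ÷ (1/199) = 9751.
6⁵ = 7776 falls short of 9751 but 6⁶ = 46656 reaches it, so n = 6.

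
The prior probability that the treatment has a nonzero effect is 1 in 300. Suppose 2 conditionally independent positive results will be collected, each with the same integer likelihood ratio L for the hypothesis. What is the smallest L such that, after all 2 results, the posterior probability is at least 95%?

76

Prior odds = (1/300)/(299/300) = 1/299.
Target odds = 0.95/0.05 = 19.
Need L² ≥ 19 ÷ (1/299) = 5681.
75² = 5625 < 5681 ≤ 5776 = 76², so L = 76.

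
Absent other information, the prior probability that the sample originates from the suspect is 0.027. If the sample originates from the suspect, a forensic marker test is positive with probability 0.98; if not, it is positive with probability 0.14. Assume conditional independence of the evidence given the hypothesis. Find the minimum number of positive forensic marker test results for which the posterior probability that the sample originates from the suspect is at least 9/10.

3

Prior odds: 0.027 ÷ 0.973 = 27/973.
Likelihood ratio of a positive = 0.98/0.14 = 7.
Target odds: 0.9 ÷ 0.1 = 9.
Need (27/973) × 7ⁿ ≥ 9, i.e. 7ⁿ ≥ 973/3.
7² = 49 falls short of 973/3 but 7³ = 343 reaches it, so n = 3.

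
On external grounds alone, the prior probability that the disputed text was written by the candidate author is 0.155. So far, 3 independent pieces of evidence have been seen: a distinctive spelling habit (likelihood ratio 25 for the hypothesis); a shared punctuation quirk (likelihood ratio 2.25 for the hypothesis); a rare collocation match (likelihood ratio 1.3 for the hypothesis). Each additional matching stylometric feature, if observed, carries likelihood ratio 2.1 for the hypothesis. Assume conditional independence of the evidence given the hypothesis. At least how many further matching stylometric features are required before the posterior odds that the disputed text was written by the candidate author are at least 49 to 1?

2

Prior odds = 0.155/0.845 = 31/169.
Combined Bayes factor of the evidence already in hand = 25 × 2.25 × 1.3 = 73.125.
Odds after that evidence = (31/169) × 73.125 = 1395/104.
Target odds = 49.
Need 2.1ⁿ ≥ 49 ÷ (1395/104) = 5096/1395.
2.1¹ = 2.1 falls short of 5096/1395 but 2.1² = 4.41 reaches it, so n = 2.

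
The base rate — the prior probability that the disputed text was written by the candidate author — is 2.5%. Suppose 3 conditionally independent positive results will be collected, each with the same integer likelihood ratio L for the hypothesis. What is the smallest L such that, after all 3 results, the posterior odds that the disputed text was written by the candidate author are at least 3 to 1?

5

Prior odds = 0.025/0.975 = 1/39.
Target odds = 3.
Need L³ ≥ 3 ÷ (1/39) = 117.
4³ = 64 < 117 ≤ 125 = 5³, so L = 5.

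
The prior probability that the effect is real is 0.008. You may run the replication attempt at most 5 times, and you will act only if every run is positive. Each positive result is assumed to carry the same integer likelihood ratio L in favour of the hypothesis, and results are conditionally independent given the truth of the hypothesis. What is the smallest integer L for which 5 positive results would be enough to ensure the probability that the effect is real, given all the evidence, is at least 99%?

7

Prior odds = 0.008/0.992 = 1/124.
Target odds = 0.99/0.01 = 99.
Need L⁵ ≥ 99 ÷ (1/124) = 12276.
6⁵ = 7776 < 12276 ≤ 16807 = 7⁵, so L = 7.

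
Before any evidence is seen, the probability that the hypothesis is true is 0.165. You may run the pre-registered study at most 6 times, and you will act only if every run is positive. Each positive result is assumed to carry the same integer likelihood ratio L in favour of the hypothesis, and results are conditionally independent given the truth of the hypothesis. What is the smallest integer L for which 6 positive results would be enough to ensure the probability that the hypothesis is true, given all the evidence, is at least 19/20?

Prior odds = 0.165/0.835 = 33/167.
Target odds = 0.95/0.05 = 19.
Need L⁶ ≥ 19 ÷ (33/167) = 3173/33.
2⁶ = 64 < 3173/33 ≤ 729 = 3⁶, so L = 3.

3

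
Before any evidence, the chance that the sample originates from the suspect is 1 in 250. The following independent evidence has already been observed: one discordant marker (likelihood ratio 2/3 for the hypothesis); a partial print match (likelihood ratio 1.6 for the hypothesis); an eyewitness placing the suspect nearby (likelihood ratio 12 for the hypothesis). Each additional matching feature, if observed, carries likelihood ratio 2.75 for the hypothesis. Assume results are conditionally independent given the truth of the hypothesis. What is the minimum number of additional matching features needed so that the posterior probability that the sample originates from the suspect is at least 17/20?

5

Prior odds = 0.004/0.996 = 1/249.
Combined Bayes factor of the evidence already in hand = (2/3) × 1.6 × 12 = 12.8.
Odds after that evidence = (1/249) × 12.8 = 64/1245.
Target odds = 0.85/0.15 = 17/3.
Need 2.75ⁿ ≥ 17/3 ÷ (64/1245) = 110.234375.
2.75⁴ = 57.19140625 falls short of 110.234375 but 2.75⁵ = 161051/1024 reaches it, so n = 5.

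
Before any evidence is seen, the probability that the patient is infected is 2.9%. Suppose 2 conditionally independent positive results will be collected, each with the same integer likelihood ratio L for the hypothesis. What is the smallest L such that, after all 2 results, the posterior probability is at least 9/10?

Prior odds = 0.029/0.971 = 29/971.
Target odds = 0.9/0.1 = 9.
Need L² ≥ 9 ÷ (29/971) = 8739/29.
17² = 289 < 8739/29 ≤ 324 = 18², so L = 18.

18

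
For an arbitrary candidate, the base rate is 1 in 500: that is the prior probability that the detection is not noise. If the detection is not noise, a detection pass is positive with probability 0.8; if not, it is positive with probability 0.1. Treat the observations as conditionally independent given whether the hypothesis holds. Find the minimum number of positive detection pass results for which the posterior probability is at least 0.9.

5

Prior odds: 0.002 ÷ 0.998 = 1/499.
Likelihood ratio of a positive = 0.8/0.1 = 8.
Target odds: 0.9 ÷ 0.1 = 9.
Need (1/499) × 8ⁿ ≥ 9, i.e. 8ⁿ ≥ 4491.
8⁴ = 4096 falls short of 4491 but 8⁵ = 32768 reaches it, so n = 5.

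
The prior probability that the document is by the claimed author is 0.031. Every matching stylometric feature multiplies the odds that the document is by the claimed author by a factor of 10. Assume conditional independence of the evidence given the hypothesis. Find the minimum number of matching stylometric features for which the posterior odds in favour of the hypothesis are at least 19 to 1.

Prior odds: 0.031 ÷ 0.969 = 31/969.
Likelihood ratio per matching stylometric feature = 10.
Target odds = 19.
Need (31/969) × 10ⁿ ≥ 19, i.e. 10ⁿ ≥ 18411/31.
10² = 100 falls short of 18411/31 but 10³ = 1000 reaches it, so n = 3.

3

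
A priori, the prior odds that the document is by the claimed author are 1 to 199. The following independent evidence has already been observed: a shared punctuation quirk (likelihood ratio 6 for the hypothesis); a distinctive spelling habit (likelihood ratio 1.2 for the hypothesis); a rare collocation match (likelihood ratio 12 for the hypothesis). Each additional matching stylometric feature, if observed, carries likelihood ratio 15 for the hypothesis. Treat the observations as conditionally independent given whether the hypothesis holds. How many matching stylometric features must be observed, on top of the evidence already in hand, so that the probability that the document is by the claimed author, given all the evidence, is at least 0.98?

Prior odds = 1/199.
Combined Bayes factor of the evidence already in hand = 6 × 1.2 × 12 = 86.4.
Odds after that evidence = (1/199) × 86.4 = 432/995.
Target odds = 0.98/0.02 = 49.
Need 15ⁿ ≥ 49 ÷ (432/995) = 48755/432.
15¹ = 15 falls short of 48755/432 but 15² = 225 reaches it, so n = 2.

2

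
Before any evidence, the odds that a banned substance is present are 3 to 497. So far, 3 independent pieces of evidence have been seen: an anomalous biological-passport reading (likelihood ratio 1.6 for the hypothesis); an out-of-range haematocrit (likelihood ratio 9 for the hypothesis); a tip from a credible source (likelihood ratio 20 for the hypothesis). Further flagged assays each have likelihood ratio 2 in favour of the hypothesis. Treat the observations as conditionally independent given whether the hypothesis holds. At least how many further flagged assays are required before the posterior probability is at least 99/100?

6

Prior odds = 3/497.
Combined Bayes factor of the evidence already in hand = 1.6 × 9 × 20 = 288.
Odds after that evidence = (3/497) × 288 = 864/497.
Target odds = 0.99/0.01 = 99.
Need 2ⁿ ≥ 99 ÷ (864/497) = 5467/96.
2⁵ = 32 falls short of 5467/96 but 2⁶ = 64 reaches it, so n = 6.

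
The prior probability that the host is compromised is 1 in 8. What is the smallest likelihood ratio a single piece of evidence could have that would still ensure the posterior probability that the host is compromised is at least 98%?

343

Prior odds = 0.125/0.875 = 1/7.
Target odds = 0.98/0.02 = 49.
Required Bayes factor = 49 ÷ (1/7) = 343.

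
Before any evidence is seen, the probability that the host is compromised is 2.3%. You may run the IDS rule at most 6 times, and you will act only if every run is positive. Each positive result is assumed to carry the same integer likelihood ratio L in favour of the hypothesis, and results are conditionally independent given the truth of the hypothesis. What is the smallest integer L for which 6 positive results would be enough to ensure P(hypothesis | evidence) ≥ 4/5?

Prior odds = 0.023/0.977 = 23/977.
Target odds = 0.8/0.2 = 4.
Need L⁶ ≥ 4 ÷ (23/977) = 3908/23.
2⁶ = 64 < 3908/23 ≤ 729 = 3⁶, so L = 3.

3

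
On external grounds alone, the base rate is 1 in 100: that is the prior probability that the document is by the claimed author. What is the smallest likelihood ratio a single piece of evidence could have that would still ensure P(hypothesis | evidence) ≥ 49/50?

Prior odds = 0.01/0.99 = 1/99.
Target odds = 0.98/0.02 = 49.
Required Bayes factor = 49 ÷ (1/99) = 4851.

4851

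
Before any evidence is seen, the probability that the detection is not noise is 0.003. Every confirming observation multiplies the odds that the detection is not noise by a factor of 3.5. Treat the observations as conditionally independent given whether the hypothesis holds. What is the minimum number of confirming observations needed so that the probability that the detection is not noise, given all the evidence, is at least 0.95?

Prior odds: 0.003 ÷ 0.997 = 3/997.
Likelihood ratio per confirming observation = 3.5.
Target odds: 0.95 ÷ 0.05 = 19.
Need (3/997) × 3.5ⁿ ≥ 19, i.e. 3.5ⁿ ≥ 18943/3.
3.5⁶ = 1838.265625 falls short of 18943/3 but 3.5⁷ = 823543/128 reaches it, so n = 7.

7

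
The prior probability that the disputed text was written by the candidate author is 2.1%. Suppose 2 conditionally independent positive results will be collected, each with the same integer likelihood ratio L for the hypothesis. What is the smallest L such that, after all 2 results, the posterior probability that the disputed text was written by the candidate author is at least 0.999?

Prior odds = 0.021/0.979 = 21/979.
Target odds = 0.999/0.001 = 999.
Need L² ≥ 999 ÷ (21/979) = 326007/7.
215² = 46225 < 326007/7 ≤ 46656 = 216², so L = 216.

216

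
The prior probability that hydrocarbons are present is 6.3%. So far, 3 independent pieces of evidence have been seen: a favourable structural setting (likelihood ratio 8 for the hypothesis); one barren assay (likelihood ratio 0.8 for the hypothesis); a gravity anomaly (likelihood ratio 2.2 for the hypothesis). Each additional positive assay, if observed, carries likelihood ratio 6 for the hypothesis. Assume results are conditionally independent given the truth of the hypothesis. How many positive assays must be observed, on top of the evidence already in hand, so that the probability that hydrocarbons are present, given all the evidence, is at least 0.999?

4

Prior odds = 0.063/0.937 = 63/937.
Combined Bayes factor of the evidence already in hand = 8 × 0.8 × 2.2 = 14.08.
Odds after that evidence = (63/937) × 14.08 = 22176/23425.
Target odds = 0.999/0.001 = 999.
Need 6ⁿ ≥ 999 ÷ (22176/23425) = 2600175/2464.
6³ = 216 falls short of 2600175/2464 but 6⁴ = 1296 reaches it, so n = 4.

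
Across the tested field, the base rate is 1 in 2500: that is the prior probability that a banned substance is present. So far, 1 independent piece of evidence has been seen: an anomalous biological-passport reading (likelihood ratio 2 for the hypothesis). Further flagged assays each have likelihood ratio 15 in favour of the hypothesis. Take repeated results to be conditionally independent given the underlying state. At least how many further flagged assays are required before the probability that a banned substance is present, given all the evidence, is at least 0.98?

5

Prior odds = 0.0004/0.9996 = 1/2499.
Bayes factor of the evidence already in hand = 2.
Odds after that evidence = (1/2499) × 2 = 2/2499.
Target odds = 0.98/0.02 = 49.
Need 15ⁿ ≥ 49 ÷ (2/2499) = 61225.5.
15⁴ = 50625 falls short of 61225.5 but 15⁵ = 759375 reaches it, so n = 5.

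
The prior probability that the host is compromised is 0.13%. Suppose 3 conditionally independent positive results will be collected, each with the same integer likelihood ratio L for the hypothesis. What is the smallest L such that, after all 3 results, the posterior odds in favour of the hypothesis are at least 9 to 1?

Prior odds = 0.0013/0.9987 = 13/9987.
Target odds = 9.
Need L³ ≥ 9 ÷ (13/9987) = 89883/13.
19³ = 6859 < 89883/13 ≤ 8000 = 20³, so L = 20.

20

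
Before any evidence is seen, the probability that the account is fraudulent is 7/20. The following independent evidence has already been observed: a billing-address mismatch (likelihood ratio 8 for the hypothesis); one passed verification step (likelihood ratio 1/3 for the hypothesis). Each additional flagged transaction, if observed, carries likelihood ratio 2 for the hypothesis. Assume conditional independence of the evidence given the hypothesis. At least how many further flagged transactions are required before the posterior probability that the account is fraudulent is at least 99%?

Prior odds = 0.35/0.65 = 7/13.
Combined Bayes factor of the evidence already in hand = 8 × (1/3) = 8/3.
Odds after that evidence = (7/13) × 8/3 = 56/39.
Target odds = 0.99/0.01 = 99.
Need 2ⁿ ≥ 99 ÷ (56/39) = 3861/56.
2⁶ = 64 falls short of 3861/56 but 2⁷ = 128 reaches it, so n = 7.

7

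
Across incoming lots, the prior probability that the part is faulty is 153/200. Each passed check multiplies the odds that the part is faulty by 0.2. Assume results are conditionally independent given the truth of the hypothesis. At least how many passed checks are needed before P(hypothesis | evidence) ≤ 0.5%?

5

Prior odds = 0.765/0.235 = 153/47.
Likelihood ratio per passed check = 0.2.
Target posterior odds = 0.005/0.995 = 1/199.
Need (153/47) × 0.2ⁿ ≤ 1/199, i.e. 0.2ⁿ ≤ 47/30447.
0.2⁴ = 0.0016 is still above 47/30447 but 0.2⁵ = 0.00032 is at or below it, so n = 5.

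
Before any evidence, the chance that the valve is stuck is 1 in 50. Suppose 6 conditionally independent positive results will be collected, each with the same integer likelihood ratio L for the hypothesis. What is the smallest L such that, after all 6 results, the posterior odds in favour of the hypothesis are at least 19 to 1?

Prior odds = 0.02/0.98 = 1/49.
Target odds = 19.
Need L⁶ ≥ 19 ÷ (1/49) = 931.
3⁶ = 729 < 931 ≤ 4096 = 4⁶, so L = 4.

4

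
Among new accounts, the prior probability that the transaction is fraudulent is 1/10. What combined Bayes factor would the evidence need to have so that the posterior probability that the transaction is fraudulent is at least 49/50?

Prior odds = 0.1/0.9 = 1/9.
Target odds = 0.98/0.02 = 49.
Required Bayes factor = 49 ÷ (1/9) = 441.

441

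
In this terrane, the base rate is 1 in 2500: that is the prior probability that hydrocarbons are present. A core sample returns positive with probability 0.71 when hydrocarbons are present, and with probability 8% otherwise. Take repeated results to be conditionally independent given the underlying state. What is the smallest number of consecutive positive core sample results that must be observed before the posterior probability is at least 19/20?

5

Prior odds = 0.0004/0.9996 = 1/2499.
Likelihood ratio of a positive result = 0.71/0.08 = 8.875.
Target odds: 0.95 ÷ 0.05 = 19.
Need (1/2499) × 8.875ⁿ ≥ 19, i.e. 8.875ⁿ ≥ 47481.
8.875⁴ = 25411681/4096 falls short of 47481 but 8.875⁵ ≈55060.7 reaches it, so n = 5.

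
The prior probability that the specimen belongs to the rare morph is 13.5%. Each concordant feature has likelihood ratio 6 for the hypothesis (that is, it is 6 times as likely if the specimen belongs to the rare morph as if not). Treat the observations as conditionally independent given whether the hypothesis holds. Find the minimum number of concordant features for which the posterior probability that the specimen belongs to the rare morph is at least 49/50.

Prior odds = 0.135/0.865 = 27/173.
Likelihood ratio per concordant feature = 6.
Target posterior odds = 0.98/0.02 = 49.
Require 6ⁿ ≥ 49 ÷ (27/173) = 8477/27.
6³ = 216 falls short of 8477/27 but 6⁴ = 1296 reaches it, so n = 4.

4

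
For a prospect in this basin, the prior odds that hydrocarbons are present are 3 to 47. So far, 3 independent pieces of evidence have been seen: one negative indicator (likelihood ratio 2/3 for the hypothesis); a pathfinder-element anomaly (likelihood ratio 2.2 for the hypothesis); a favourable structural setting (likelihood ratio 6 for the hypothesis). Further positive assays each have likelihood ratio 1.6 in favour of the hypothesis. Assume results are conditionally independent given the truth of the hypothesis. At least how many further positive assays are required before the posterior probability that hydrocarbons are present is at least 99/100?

Prior odds = 3/47.
Combined Bayes factor of the evidence already in hand = (2/3) × 2.2 × 6 = 8.8.
Odds after that evidence = (3/47) × 8.8 = 132/235.
Target odds = 0.99/0.01 = 99.
Need 1.6ⁿ ≥ 99 ÷ (132/235) = 176.25.
1.6¹¹ ≈175.922 falls short of 176.25 but 1.6¹² ≈281.475 reaches it, so n = 12.

12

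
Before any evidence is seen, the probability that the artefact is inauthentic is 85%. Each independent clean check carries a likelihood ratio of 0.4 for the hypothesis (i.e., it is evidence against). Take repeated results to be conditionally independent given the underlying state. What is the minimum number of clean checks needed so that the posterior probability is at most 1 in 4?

Prior odds = 0.85/0.15 = 17/3.
Likelihood ratio per clean check = 0.4.
Target posterior odds = 0.25/0.75 = 1/3.
Require 0.4ⁿ ≤ 1/3 ÷ (17/3) = 1/17.
0.4³ = 0.064 is still above 1/17 but 0.4⁴ = 0.0256 is at or below it, so n = 4.

4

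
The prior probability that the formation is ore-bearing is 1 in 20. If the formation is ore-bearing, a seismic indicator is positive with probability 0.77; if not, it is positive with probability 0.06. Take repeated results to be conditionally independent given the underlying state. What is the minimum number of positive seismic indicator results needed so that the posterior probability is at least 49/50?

Prior odds = 0.05/0.95 = 1/19.
Likelihood ratio of a positive = 0.77/0.06 = 77/6.
Target posterior odds = 0.98/0.02 = 49.
Require (77/6)ⁿ ≥ 49 ÷ (1/19) = 931.
(77/6)² = 5929/36 falls short of 931 but (77/6)³ = 456533/216 reaches it, so n = 3.

3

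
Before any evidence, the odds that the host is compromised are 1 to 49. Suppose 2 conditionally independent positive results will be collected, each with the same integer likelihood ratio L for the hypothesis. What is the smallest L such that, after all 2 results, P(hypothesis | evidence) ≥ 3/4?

Prior odds = 1/49.
Target odds = 0.75/0.25 = 3.
Need L² ≥ 3 ÷ (1/49) = 147.
12² = 144 < 147 ≤ 169 = 13², so L = 13.

13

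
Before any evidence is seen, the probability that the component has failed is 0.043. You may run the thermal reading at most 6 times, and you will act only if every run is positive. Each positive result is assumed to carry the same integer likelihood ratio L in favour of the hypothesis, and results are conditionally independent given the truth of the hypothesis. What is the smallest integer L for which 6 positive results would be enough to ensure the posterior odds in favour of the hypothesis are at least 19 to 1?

3

Prior odds = 0.043/0.957 = 43/957.
Target odds = 19.
Need L⁶ ≥ 19 ÷ (43/957) = 18183/43.
2⁶ = 64 < 18183/43 ≤ 729 = 3⁶, so L = 3.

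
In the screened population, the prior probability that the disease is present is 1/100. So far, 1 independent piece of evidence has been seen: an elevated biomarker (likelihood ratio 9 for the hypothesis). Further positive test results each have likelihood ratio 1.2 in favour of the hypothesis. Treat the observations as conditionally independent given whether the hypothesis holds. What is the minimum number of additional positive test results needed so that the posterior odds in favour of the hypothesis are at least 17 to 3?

Prior odds = 0.01/0.99 = 1/99.
Bayes factor of the evidence already in hand = 9.
Odds after that evidence = (1/99) × 9 = 1/11.
Target odds = 17/3.
Need 1.2ⁿ ≥ 17/3 ÷ (1/11) = 187/3.
1.2²² ≈55.2061 falls short of 187/3 but 1.2²³ ≈66.2474 reaches it, so n = 23.

23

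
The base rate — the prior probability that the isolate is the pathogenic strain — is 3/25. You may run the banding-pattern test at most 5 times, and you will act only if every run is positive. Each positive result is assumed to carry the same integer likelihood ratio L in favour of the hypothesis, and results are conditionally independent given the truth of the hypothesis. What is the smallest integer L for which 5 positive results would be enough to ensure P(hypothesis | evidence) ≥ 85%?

3

Prior odds = 0.12/0.88 = 3/22.
Target odds = 0.85/0.15 = 17/3.
Need L⁵ ≥ 17/3 ÷ (3/22) = 374/9.
2⁵ = 32 < 374/9 ≤ 243 = 3⁵, so L = 3.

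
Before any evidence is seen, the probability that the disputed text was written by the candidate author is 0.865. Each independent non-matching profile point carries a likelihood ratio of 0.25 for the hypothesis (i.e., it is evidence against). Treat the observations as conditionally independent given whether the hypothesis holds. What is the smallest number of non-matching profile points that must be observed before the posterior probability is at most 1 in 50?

5

Prior odds = 0.865/0.135 = 173/27.
Likelihood ratio per non-matching profile point = 0.25.
Target odds: 0.02 ÷ 0.98 = 1/49.
Require 0.25ⁿ ≤ 1/49 ÷ (173/27) = 27/8477.
0.25⁴ = 0.00390625 is still above 27/8477 but 0.25⁵ = 1/1024 is at or below it, so n = 5.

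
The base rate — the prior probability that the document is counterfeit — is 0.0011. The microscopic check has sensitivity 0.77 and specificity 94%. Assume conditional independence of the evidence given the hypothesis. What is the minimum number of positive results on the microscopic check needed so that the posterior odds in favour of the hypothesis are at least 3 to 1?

Prior odds = 0.0011/0.9989 = 11/9989.
False-positive rate = 1 − 0.94 = 0.06; likelihood ratio of a positive = 0.77/0.06 = 77/6.
Target odds = 3.
Need (11/9989) × (77/6)ⁿ ≥ 3, i.e. (77/6)ⁿ ≥ 29967/11.
(77/6)³ = 456533/216 falls short of 29967/11 but (77/6)⁴ = 35153041/1296 reaches it, so n = 4.

4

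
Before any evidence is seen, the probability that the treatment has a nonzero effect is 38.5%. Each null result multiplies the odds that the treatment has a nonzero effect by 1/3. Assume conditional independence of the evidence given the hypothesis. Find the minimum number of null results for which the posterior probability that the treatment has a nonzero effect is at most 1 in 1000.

Prior odds: 0.385 ÷ 0.615 = 77/123.
Likelihood ratio per null result = 1/3.
Target odds: 0.001 ÷ 0.999 = 1/999.
Need (77/123) × (1/3)ⁿ ≤ 1/999, i.e. (1/3)ⁿ ≤ 41/25641.
(1/3)⁵ = 1/243 is still above 41/25641 but (1/3)⁶ = 1/729 is at or below it, so n = 6.

6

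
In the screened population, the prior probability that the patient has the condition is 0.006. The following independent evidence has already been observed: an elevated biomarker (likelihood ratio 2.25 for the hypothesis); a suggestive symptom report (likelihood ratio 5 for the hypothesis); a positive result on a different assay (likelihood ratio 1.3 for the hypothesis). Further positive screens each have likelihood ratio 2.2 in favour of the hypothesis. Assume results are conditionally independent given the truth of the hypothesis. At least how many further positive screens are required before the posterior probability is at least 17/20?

Prior odds = 0.006/0.994 = 3/497.
Combined Bayes factor of the evidence already in hand = 2.25 × 5 × 1.3 = 14.625.
Odds after that evidence = (3/497) × 14.625 = 351/3976.
Target odds = 0.85/0.15 = 17/3.
Need 2.2ⁿ ≥ 17/3 ÷ (351/3976) = 67592/1053.
2.2⁵ = 51.53632 falls short of 67592/1053 but 2.2⁶ = 1771561/15625 reaches it, so n = 6.

6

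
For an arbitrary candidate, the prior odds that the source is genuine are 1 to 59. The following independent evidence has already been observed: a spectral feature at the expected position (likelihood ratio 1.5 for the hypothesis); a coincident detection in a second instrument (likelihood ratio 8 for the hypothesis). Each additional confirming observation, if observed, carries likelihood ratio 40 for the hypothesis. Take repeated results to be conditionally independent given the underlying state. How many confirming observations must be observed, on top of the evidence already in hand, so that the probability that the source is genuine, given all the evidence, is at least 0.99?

2

Prior odds = 1/59.
Combined Bayes factor of the evidence already in hand = 1.5 × 8 = 12.
Odds after that evidence = (1/59) × 12 = 12/59.
Target odds = 0.99/0.01 = 99.
Need 40ⁿ ≥ 99 ÷ (12/59) = 486.75.
40¹ = 40 falls short of 486.75 but 40² = 1600 reaches it, so n = 2.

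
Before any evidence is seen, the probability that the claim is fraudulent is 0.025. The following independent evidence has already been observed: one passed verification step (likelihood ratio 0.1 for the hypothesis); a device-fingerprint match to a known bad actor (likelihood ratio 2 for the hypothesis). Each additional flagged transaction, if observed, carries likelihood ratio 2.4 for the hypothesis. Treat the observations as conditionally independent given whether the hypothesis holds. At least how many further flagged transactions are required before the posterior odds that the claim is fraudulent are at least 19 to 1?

Prior odds = 0.025/0.975 = 1/39.
Combined Bayes factor of the evidence already in hand = 0.1 × 2 = 0.2.
Odds after that evidence = (1/39) × 0.2 = 1/195.
Target odds = 19.
Need 2.4ⁿ ≥ 19 ÷ (1/195) = 3705.
2.4⁹ ≈2641.81 falls short of 3705 but 2.4¹⁰ ≈6340.34 reaches it, so n = 10.

10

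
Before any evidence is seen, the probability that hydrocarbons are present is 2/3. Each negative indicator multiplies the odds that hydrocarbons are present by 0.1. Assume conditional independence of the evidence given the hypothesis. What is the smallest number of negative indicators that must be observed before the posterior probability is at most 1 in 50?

2

Prior odds: (2/3) ÷ (1/3) = 2.
Likelihood ratio per negative indicator = 0.1.
Target posterior odds = 0.02/0.98 = 1/49.
Need 2 × 0.1ⁿ ≤ 1/49, i.e. 0.1ⁿ ≤ 1/98.
0.1¹ = 0.1 is still above 1/98 but 0.1² = 0.01 is at or below it, so n = 2.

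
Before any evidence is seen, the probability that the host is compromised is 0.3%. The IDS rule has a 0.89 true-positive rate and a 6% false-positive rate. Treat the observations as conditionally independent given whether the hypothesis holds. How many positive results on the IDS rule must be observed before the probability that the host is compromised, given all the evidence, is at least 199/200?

5

Prior odds: 0.003 ÷ 0.997 = 3/997.
Likelihood ratio of a positive result = 0.89/0.06 = 89/6.
Target odds: 0.995 ÷ 0.005 = 199.
Require (89/6)ⁿ ≥ 199 ÷ (3/997) = 198403/3.
(89/6)⁴ = 62742241/1296 falls short of 198403/3 but (89/6)⁵ ≈718115 reaches it, so n = 5.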